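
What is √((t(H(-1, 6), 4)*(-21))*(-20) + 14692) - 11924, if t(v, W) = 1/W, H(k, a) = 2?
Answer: -11924 + √14797 ≈ -11802.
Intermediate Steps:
√((t(H(-1, 6), 4)*(-21))*(-20) + 14692) - 11924 = √((-21/4)*(-20) + 14692) - 11924 = √(((¼)*(-21))*(-20) + 14692) - 11924 = √(-21/4*(-20) + 14692) - 11924 = √(105 + 14692) - 11924 = √14797 - 11924 = -11924 + √14797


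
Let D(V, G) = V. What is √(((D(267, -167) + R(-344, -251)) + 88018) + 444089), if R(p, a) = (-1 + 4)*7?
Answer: 3*√59155 ≈ 729.65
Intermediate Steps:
R(p, a) = 21 (R(p, a) = 3*7 = 21)
√(((D(267, -167) + R(-344, -251)) + 88018) + 444089) = √(((267 + 21) + 88018) + 444089) = √((288 + 88018) + 444089) = √(88306 + 444089) = √532395 = 3*√59155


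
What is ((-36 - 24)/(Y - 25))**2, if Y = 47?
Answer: 900/121 ≈ 7.4380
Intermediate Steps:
((-36 - 24)/(Y - 25))**2 = ((-36 - 24)/(47 - 25))**2 = (-60/22)**2 = (-60*1/22)**2 = (-30/11)**2 = 900/121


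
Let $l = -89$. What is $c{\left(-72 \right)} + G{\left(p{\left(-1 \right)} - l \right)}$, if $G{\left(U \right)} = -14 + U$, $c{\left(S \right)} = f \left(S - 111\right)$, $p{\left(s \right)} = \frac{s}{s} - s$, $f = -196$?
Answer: $35945$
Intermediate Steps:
$p{\left(s \right)} = 1 - s$
$c{\left(S \right)} = 21756 - 196 S$ ($c{\left(S \right)} = - 196 \left(S - 111\right) = - 196 \left(-111 + S\right) = 21756 - 196 S$)
$c{\left(-72 \right)} + G{\left(p{\left(-1 \right)} - l \right)} = \left(21756 - -14112\right) + \left(-14 + \left(\left(1 - -1\right) - -89\right)\right) = \left(21756 + 14112\right) + \left(-14 + \left(\left(1 + 1\right) + 89\right)\right) = 35868 + \left(-14 + \left(2 + 89\right)\right) = 35868 + \left(-14 + 91\right) = 35868 + 77 = 35945$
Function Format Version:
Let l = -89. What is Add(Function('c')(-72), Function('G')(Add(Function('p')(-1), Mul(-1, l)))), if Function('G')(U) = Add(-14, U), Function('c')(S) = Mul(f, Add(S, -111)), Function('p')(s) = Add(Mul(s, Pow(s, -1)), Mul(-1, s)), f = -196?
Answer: 35945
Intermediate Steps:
Function('p')(s) = Add(1, Mul(-1, s))
Function('c')(S) = Add(21756, Mul(-196, S)) (Function('c')(S) = Mul(-196, Add(S, -111)) = Mul(-196, Add(-111, S)) = Add(21756, Mul(-196, S)))
Add(Function('c')(-72), Function('G')(Add(Function('p')(-1), Mul(-1, l)))) = Add(Add(21756, Mul(-196, -72)), Add(-14, Add(Add(1, Mul(-1, -1)), Mul(-1, -89)))) = Add(Add(21756, 14112), Add(-14, Add(Add(1, 1), 89))) = Add(35868, Add(-14, Add(2, 89))) = Add(35868, Add(-14, 91)) = Add(35868, 77) = 35945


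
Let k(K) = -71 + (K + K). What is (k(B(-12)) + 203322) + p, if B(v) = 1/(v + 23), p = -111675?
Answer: 1007338/11 ≈ 91576.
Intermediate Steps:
B(v) = 1/(23 + v)
k(K) = -71 + 2*K
(k(B(-12)) + 203322) + p = ((-71 + 2/(23 - 12)) + 203322) - 111675 = ((-71 + 2/11) + 203322) - 111675 = (-779/11 + 203322) - 111675 = 2235763/11 - 111675 = 1007338/11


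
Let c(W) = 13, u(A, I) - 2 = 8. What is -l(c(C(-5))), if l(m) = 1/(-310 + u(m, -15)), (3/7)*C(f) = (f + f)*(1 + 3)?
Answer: 1/300 ≈ 0.0033333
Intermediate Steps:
C(f) = 56*f/3 (C(f) = 7*((f + f)*(1 + 3))/3 = 7*((2*f)*4)/3 = 7*(8*f)/3 = 56*f/3)
u(A, I) = 10 (u(A, I) = 2 + 8 = 10)
l(m) = -1/300 (l(m) = 1/(-310 + 10) = 1/(-300) = -1/300)
-l(c(C(-5))) = -1*(-1/300) = 1/300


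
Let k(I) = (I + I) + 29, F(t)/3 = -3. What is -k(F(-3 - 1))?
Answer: -11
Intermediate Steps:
F(t) = -9 (F(t) = 3*(-3) = -9)
k(I) = 29 + 2*I (k(I) = 2*I + 29 = 29 + 2*I)
-k(F(-3 - 1)) = -(29 + 2*(-9)) = -(29 - 18) = -1*11 = -11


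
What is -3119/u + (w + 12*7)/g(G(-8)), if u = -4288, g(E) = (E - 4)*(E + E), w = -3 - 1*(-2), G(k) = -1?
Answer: 193547/21440 ≈ 9.0274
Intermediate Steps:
w = -1 (w = -3 + 2 = -1)
g(E) = 2*E*(-4 + E) (g(E) = (-4 + E)*(2*E) = 2*E*(-4 + E))
-3119/u + (w + 12*7)/g(G(-8)) = -3119/(-4288) + (-1 + 12*7)/((2*(-1)*(-4 - 1))) = -3119*(-1/4288) + (-1 + 84)/((2*(-1)*(-5))) = 3119/4288 + 83/10 = 193547/21440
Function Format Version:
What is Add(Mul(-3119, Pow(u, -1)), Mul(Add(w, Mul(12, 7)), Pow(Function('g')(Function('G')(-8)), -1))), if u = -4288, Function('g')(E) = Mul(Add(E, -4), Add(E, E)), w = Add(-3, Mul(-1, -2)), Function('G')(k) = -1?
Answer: Rational(193547, 21440) ≈ 9.0274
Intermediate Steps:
w = -1 (w = Add(-3, 2) = -1)
Function('g')(E) = Mul(2, E, Add(-4, E)) (Function('g')(E) = Mul(Add(-4, E), Mul(2, E)) = Mul(2, E, Add(-4, E)))
Add(Mul(-3119, Pow(u, -1)), Mul(Add(w, Mul(12, 7)), Pow(Function('g')(Function('G')(-8)), -1))) = Add(Mul(-3119, Pow(-4288, -1)), Mul(Add(-1, Mul(12, 7)), Pow(Mul(2, -1, Add(-4, -1)), -1))) = Add(Mul(-3119, Rational(-1, 4288)), Mul(Add(-1, 84), Pow(Mul(2, -1, -5), -1))) = Add(Rational(3119, 4288), Mul(83, Pow(10, -1))) = Add(Rational(3119, 4288), Mul(83, Rational(1, 10))) = Add(Rational(3119, 4288), Rational(83, 10)) = Rational(193547, 21440)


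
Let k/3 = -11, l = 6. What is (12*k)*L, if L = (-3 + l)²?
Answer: -3564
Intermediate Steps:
k = -33 (k = 3*(-11) = -33)
L = 9 (L = (-3 + 6)² = 3² = 9)
(12*k)*L = (12*(-33))*9 = -396*9 = -3564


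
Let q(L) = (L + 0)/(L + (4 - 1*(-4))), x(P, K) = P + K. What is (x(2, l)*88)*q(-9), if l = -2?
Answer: 0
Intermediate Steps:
x(P, K) = K + P
q(L) = L/(8 + L) (q(L) = L/(L + (4 + 4)) = L/(L + 8) = L/(8 + L))
(x(2, l)*88)*q(-9) = ((-2 + 2)*88)*(-9/(8 - 9)) = (0*88)*(-9/(-1)) = 0*(-9*(-1)) = 0*9 = 0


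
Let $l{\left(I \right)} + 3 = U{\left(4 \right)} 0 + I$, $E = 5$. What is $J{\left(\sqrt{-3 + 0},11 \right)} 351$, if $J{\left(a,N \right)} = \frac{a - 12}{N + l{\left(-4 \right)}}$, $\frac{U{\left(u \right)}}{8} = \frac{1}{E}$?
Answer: $-1053 + \frac{351 i \sqrt{3}}{4} \approx -1053.0 + 151.99 i$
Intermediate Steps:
$U{\left(u \right)} = \frac{8}{5}$
$l{\left(I \right)} = -3 + I$ ($l{\left(I \right)} = -3 + \left(\frac{8}{5} \cdot 0 + I\right) = -3 + \left(0 + I\right) = -3 + I$)
$J{\left(a,N \right)} = \frac{-12 + a}{-7 + N}$ ($J{\left(a,N \right)} = \frac{a - 12}{N - 7} = \frac{-12 + a}{N - 7} = \frac{-12 + a}{-7 + N}$)
$J{\left(\sqrt{-3 + 0},11 \right)} 351 = \frac{-12 + \sqrt{-3 + 0}}{-7 + 11} \cdot 351 = \frac{-12 + \sqrt{-3}}{4} \cdot 351 = \frac{-12 + i \sqrt{3}}{4} \cdot 351 = \left(-3 + \frac{i \sqrt{3}}{4}\right) 351 = -1053 + \frac{351 i \sqrt{3}}{4}$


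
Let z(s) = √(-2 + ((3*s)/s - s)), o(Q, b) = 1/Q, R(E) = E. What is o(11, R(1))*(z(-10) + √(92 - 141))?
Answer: √11/11 + 7*I/11 ≈ 0.30151 + 0.63636*I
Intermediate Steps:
z(s) = √(1 - s) (z(s) = √(-2 + (3 - s)) = √(1 - s))
o(11, R(1))*(z(-10) + √(92 - 141)) = (√(1 - 1*(-10)) + √(92 - 141))/11 = (√(1 + 10) + √(-49))/11 = (√11 + 7*I)/11 = √11/11 + 7*I/11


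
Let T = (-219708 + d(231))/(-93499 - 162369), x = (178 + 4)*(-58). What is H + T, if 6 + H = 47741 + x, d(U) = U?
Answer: 9513135849/255868 ≈ 37180.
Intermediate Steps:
x = -10556 (x = 182*(-58) = -10556)
T = 219477/255868 (T = (-219708 + 231)/(-93499 - 162369) = -219477/(-255868) = -219477*(-1/255868) = 219477/255868 ≈ 0.85777)
H = 37179 (H = -6 + (47741 - 10556) = -6 + 37185 = 37179)
H + T = 37179 + 219477/255868 = 9513135849/255868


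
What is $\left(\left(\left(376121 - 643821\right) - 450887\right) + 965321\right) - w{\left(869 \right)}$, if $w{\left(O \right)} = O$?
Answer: $245865$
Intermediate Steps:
$\left(\left(\left(376121 - 643821\right) - 450887\right) + 965321\right) - w{\left(869 \right)} = \left(\left(\left(376121 - 643821\right) - 450887\right) + 965321\right) - 869 = \left(\left(-267700 - 450887\right) + 965321\right) - 869 = \left(-718587 + 965321\right) - 869 = 246734 - 869 = 245865$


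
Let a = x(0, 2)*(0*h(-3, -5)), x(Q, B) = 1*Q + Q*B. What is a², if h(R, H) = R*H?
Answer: 0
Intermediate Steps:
h(R, H) = H*R
x(Q, B) = Q + B*Q
a = 0 (a = (0*(1 + 2))*(0*(-5*(-3))) = (0*3)*(0*15) = 0*0 = 0)
a² = 0² = 0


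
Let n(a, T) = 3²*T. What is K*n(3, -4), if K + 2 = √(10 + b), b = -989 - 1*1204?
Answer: 72 - 36*I*√2183 ≈ 72.0 - 1682.0*I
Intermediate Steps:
b = -2193 (b = -989 - 1204 = -2193)
n(a, T) = 9*T
K = -2 + I*√2183 (K = -2 + √(10 - 2193) = -2 + √(-2183) = -2 + I*√2183 ≈ -2.0 + 46.723*I)
K*n(3, -4) = (-2 + I*√2183)*(9*(-4)) = (-2 + I*√2183)*(-36) = 72 - 36*I*√2183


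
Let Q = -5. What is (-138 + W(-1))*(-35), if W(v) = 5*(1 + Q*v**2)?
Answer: 5530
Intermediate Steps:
W(v) = 5 - 25*v**2 (W(v) = 5*(1 - 5*v**2) = 5 - 25*v**2)
(-138 + W(-1))*(-35) = (-138 + (5 - 25*(-1)**2))*(-35) = (-138 + (5 - 25*1))*(-35) = (-138 + (5 - 25))*(-35) = (-138 - 20)*(-35) = -158*(-35) = 5530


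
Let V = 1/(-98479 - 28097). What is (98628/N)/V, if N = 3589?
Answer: -12483937728/3589 ≈ -3.4784e+6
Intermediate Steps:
V = -1/126576 (V = 1/(-126576) = -1/126576 ≈ -7.9004e-6)
(98628/N)/V = (98628/3589)/(-1/126576) = (98628*(1/3589))*(-126576) = (98628/3589)*(-126576) = -12483937728/3589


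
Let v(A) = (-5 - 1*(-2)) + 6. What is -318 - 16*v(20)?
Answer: -366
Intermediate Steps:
v(A) = 3 (v(A) = (-5 + 2) + 6 = -3 + 6 = 3)
-318 - 16*v(20) = -318 - 16*3 = -318 - 48 = -366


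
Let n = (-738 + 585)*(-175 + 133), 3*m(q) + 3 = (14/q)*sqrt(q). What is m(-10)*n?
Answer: -6426 - 14994*I*sqrt(10)/5 ≈ -6426.0 - 9483.0*I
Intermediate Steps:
m(q) = -1 + 14/(3*sqrt(q)) (m(q) = -1 + ((14/q)*sqrt(q))/3 = -1 + (14/sqrt(q))/3 = -1 + 14/(3*sqrt(q)))
n = 6426 (n = -153*(-42) = 6426)
m(-10)*n = (-1 + 14/(3*sqrt(-10)))*6426 = (-1 + 14*(-I*sqrt(10)/10)/3)*6426 = (-1 - 7*I*sqrt(10)/15)*6426 = -6426 - 14994*I*sqrt(10)/5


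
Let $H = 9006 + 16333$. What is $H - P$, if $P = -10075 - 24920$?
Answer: $60334$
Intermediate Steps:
$P = -34995$
$H = 25339$
$H - P = 25339 - -34995 = 25339 + 34995 = 60334$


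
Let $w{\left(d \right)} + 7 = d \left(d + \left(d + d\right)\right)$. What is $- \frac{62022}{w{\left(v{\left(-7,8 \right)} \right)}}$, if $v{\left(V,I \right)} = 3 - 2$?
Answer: $\frac{31011}{2} \approx 15506.0$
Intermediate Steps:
$v{\left(V,I \right)} = 1$
$w{\left(d \right)} = -7 + 3 d^{2}$ ($w{\left(d \right)} = -7 + d \left(d + \left(d + d\right)\right) = -7 + d \left(d + 2 d\right) = -7 + d 3 d = -7 + 3 d^{2}$)
$- \frac{62022}{w{\left(v{\left(-7,8 \right)} \right)}} = - \frac{62022}{-7 + 3 \cdot 1^{2}} = - \frac{62022}{-7 + 3 \cdot 1} = - \frac{62022}{-7 + 3} = - \frac{62022}{-4} = \left(-62022\right) \left(- \frac{1}{4}\right) = \frac{31011}{2}$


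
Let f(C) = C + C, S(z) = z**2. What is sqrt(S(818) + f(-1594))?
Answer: 4*sqrt(41621) ≈ 816.05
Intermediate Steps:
f(C) = 2*C
sqrt(S(818) + f(-1594)) = sqrt(818**2 + 2*(-1594)) = sqrt(669124 - 3188) = sqrt(665936) = 4*sqrt(41621)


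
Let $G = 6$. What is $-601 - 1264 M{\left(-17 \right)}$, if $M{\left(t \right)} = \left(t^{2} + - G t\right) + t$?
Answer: $-473337$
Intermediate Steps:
$M{\left(t \right)} = t^{2} - 5 t$ ($M{\left(t \right)} = \left(t^{2} + \left(-1\right) 6 t\right) + t = \left(t^{2} - 6 t\right) + t = t^{2} - 5 t$)
$-601 - 1264 M{\left(-17 \right)} = -601 - 1264 \left(- 17 \left(-5 - 17\right)\right) = -601 - 1264 \left(\left(-17\right) \left(-22\right)\right) = -601 - 472736 = -473337$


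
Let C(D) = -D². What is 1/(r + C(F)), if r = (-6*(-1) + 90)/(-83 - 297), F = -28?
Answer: -95/74504 ≈ -0.0012751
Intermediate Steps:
r = -24/95 (r = (6 + 90)/(-380) = 96*(-1/380) = -24/95 ≈ -0.25263)
1/(r + C(F)) = 1/(-24/95 - 1*(-28)²) = 1/(-24/95 - 1*784) = 1/(-24/95 - 784) = 1/(-74504/95) = -95/74504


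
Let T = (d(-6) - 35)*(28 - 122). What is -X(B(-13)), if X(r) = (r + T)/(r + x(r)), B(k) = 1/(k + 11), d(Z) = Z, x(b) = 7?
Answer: -7707/13 ≈ -592.85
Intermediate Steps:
B(k) = 1/(11 + k)
T = 3854 (T = (-6 - 35)*(28 - 122) = -41*(-94) = 3854)
X(r) = (3854 + r)/(7 + r) (X(r) = (r + 3854)/(r + 7) = (3854 + r)/(7 + r))
-X(B(-13)) = -(3854 + 1/(11 - 13))/(7 + 1/(11 - 13)) = -(3854 + 1/(-2))/(7 + 1/(-2)) = -(3854 - ½)/(7 - ½) = -7707/(13/2*2) = -2*7707/(13*2) = -1*7707/13 = -7707/13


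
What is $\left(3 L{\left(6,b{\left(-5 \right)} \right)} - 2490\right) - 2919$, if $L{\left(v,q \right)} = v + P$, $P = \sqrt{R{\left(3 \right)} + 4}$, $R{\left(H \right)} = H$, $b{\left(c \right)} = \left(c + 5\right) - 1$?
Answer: $-5391 + 3 \sqrt{7} \approx -5383.1$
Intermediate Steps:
$b{\left(c \right)} = 4 + c$ ($b{\left(c \right)} = \left(5 + c\right) - 1 = 4 + c$)
$P = \sqrt{7}$ ($P = \sqrt{3 + 4} = \sqrt{7} \approx 2.6458$)
$L{\left(v,q \right)} = v + \sqrt{7}$
$\left(3 L{\left(6,b{\left(-5 \right)} \right)} - 2490\right) - 2919 = \left(3 \left(6 + \sqrt{7}\right) - 2490\right) - 2919 = \left(\left(18 + 3 \sqrt{7}\right) - 2490\right) - 2919 = \left(-2472 + 3 \sqrt{7}\right) - 2919 = -5391 + 3 \sqrt{7}$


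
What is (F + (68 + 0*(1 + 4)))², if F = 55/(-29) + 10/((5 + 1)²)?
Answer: 1200691801/272484 ≈ 4406.5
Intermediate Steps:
F = -845/522 (F = 55*(-1/29) + 10/(6²) = -55/29 + 10/36 = -55/29 + 10*(1/36) = -55/29 + 5/18 = -845/522 ≈ -1.6188)
(F + (68 + 0*(1 + 4)))² = (-845/522 + (68 + 0*(1 + 4)))² = (-845/522 + (68 + 0*5))² = (-845/522 + (68 + 0))² = (-845/522 + 68)² = (34651/522)² = 1200691801/272484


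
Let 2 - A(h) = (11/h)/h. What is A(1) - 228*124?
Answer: -28281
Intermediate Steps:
A(h) = 2 - 11/h² (A(h) = 2 - 11/h/h = 2 - 11/h²)
A(1) - 228*124 = (2 - 11/1²) - 228*124 = (2 - 11*1) - 28272 = (2 - 11) - 28272 = -9 - 28272 = -28281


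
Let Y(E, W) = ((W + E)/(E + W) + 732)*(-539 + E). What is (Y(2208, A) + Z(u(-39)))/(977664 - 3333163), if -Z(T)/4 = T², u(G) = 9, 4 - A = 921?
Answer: -1223053/2355499 ≈ -0.51923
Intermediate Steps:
A = -917 (A = 4 - 1*921 = 4 - 921 = -917)
Y(E, W) = -395087 + 733*E (Y(E, W) = ((E + W)/(E + W) + 732)*(-539 + E) = (1 + 732)*(-539 + E) = 733*(-539 + E) = -395087 + 733*E)
Z(T) = -4*T²
(Y(2208, A) + Z(u(-39)))/(977664 - 3333163) = ((-395087 + 733*2208) - 4*9²)/(977664 - 3333163) = ((-395087 + 1618464) - 4*81)/(-2355499) = (1223377 - 324)*(-1/2355499) = 1223053*(-1/2355499) = -1223053/2355499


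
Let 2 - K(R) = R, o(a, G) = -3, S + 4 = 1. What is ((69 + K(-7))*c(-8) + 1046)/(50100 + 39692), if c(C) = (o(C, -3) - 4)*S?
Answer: 11/368 ≈ 0.029891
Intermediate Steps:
S = -3 (S = -4 + 1 = -3)
c(C) = 21 (c(C) = (-3 - 4)*(-3) = -7*(-3) = 21)
K(R) = 2 - R
((69 + K(-7))*c(-8) + 1046)/(50100 + 39692) = ((69 + (2 - 1*(-7)))*21 + 1046)/(50100 + 39692) = ((69 + (2 + 7))*21 + 1046)/89792 = ((69 + 9)*21 + 1046)*(1/89792) = (78*21 + 1046)*(1/89792) = (1638 + 1046)*(1/89792) = 2684*(1/89792) = 11/368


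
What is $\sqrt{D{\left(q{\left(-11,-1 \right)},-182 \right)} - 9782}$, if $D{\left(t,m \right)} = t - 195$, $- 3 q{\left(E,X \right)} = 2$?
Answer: $\frac{i \sqrt{89799}}{3} \approx 99.888 i$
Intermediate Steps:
$q{\left(E,X \right)} = - \frac{2}{3}$ ($q{\left(E,X \right)} = \left(- \frac{1}{3}\right) 2 = - \frac{2}{3}$)
$D{\left(t,m \right)} = -195 + t$
$\sqrt{D{\left(q{\left(-11,-1 \right)},-182 \right)} - 9782} = \sqrt{\left(-195 - \frac{2}{3}\right) - 9782} = \sqrt{- \frac{587}{3} - 9782} = \sqrt{- \frac{29933}{3}} = \frac{i \sqrt{89799}}{3}$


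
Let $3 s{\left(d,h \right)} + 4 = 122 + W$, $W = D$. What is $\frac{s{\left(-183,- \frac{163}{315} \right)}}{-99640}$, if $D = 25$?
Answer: $- \frac{143}{298920} \approx -0.00047839$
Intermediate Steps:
$W = 25$
$s{\left(d,h \right)} = \frac{143}{3}$ ($s{\left(d,h \right)} = - \frac{4}{3} + \frac{122 + 25}{3} = - \frac{4}{3} + \frac{1}{3} \cdot 147 = - \frac{4}{3} + 49 = \frac{143}{3}$)
$\frac{s{\left(-183,- \frac{163}{315} \right)}}{-99640} = \frac{143}{3 \left(-99640\right)} = \frac{143}{3} \left(- \frac{1}{99640}\right) = - \frac{143}{298920}$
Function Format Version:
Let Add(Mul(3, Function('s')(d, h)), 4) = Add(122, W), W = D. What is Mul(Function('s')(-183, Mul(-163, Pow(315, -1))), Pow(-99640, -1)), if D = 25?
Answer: Rational(-143, 298920) ≈ -0.00047839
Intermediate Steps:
W = 25
Function('s')(d, h) = Rational(143, 3) (Function('s')(d, h) = Add(Rational(-4, 3), Mul(Rational(1, 3), Add(122, 25))) = Add(Rational(-4, 3), Mul(Rational(1, 3), 147)) = Add(Rational(-4, 3), 49) = Rational(143, 3))
Mul(Function('s')(-183, Mul(-163, Pow(315, -1))), Pow(-99640, -1)) = Mul(Rational(143, 3), Pow(-99640, -1)) = Mul(Rational(143, 3), Rational(-1, 99640)) = Rational(-143, 298920)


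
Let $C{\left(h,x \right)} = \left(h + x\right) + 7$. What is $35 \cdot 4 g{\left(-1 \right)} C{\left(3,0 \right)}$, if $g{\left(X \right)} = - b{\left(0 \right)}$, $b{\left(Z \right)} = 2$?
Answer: $-2800$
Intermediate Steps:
$C{\left(h,x \right)} = 7 + h + x$
$g{\left(X \right)} = -2$ ($g{\left(X \right)} = \left(-1\right) 2 = -2$)
$35 \cdot 4 g{\left(-1 \right)} C{\left(3,0 \right)} = 35 \cdot 4 \left(-2\right) \left(7 + 3 + 0\right) = 35 \left(-8\right) 10 = \left(-280\right) 10 = -2800$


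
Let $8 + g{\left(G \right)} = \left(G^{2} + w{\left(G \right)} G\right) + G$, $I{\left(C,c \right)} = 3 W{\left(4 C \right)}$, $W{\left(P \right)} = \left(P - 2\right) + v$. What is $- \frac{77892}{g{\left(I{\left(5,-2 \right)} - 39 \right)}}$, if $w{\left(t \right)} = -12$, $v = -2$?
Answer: $\frac{38946}{13} \approx 2995.8$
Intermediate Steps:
$W{\left(P \right)} = -4 + P$ ($W{\left(P \right)} = \left(P - 2\right) - 2 = \left(-2 + P\right) - 2 = -4 + P$)
$I{\left(C,c \right)} = -12 + 12 C$ ($I{\left(C,c \right)} = 3 \left(-4 + 4 C\right) = -12 + 12 C$)
$g{\left(G \right)} = -8 + G^{2} - 11 G$ ($g{\left(G \right)} = -8 + \left(\left(G^{2} - 12 G\right) + G\right) = -8 + \left(G^{2} - 11 G\right) = -8 + G^{2} - 11 G$)
$- \frac{77892}{g{\left(I{\left(5,-2 \right)} - 39 \right)}} = - \frac{77892}{-8 + \left(\left(-12 + 12 \cdot 5\right) - 39\right)^{2} - 11 \left(\left(-12 + 12 \cdot 5\right) - 39\right)} = - \frac{77892}{-8 + \left(\left(-12 + 60\right) - 39\right)^{2} - 11 \left(\left(-12 + 60\right) - 39\right)} = - \frac{77892}{-8 + \left(48 - 39\right)^{2} - 11 \left(48 - 39\right)} = - \frac{77892}{-8 + 9^{2} - 99} = - \frac{77892}{-8 + 81 - 99} = - \frac{77892}{-26} = \left(-77892\right) \left(- \frac{1}{26}\right) = \frac{38946}{13}$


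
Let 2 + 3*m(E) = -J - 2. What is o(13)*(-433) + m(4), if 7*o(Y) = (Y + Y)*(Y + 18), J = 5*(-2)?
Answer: -348984/7 ≈ -49855.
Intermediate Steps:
J = -10
m(E) = 2 (m(E) = -2/3 + (-1*(-10) - 2)/3 = -2/3 + (10 - 2)/3 = -2/3 + (1/3)*8 = -2/3 + 8/3 = 2)
o(Y) = 2*Y*(18 + Y)/7 (o(Y) = ((Y + Y)*(Y + 18))/7 = ((2*Y)*(18 + Y))/7 = (2*Y*(18 + Y))/7 = 2*Y*(18 + Y)/7)
o(13)*(-433) + m(4) = ((2/7)*13*(18 + 13))*(-433) + 2 = ((2/7)*13*31)*(-433) + 2 = (806/7)*(-433) + 2 = -348998/7 + 2 = -348984/7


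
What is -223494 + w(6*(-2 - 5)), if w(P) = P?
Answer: -223536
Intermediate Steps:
-223494 + w(6*(-2 - 5)) = -223494 + 6*(-2 - 5) = -223494 + 6*(-7) = -223494 - 42 = -223536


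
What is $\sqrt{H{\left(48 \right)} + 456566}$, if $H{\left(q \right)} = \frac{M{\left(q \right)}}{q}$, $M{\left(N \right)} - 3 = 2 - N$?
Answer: $\frac{5 \sqrt{2629815}}{12} \approx 675.7$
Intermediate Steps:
$M{\left(N \right)} = 5 - N$ ($M{\left(N \right)} = 3 - \left(-2 + N\right) = 5 - N$)
$H{\left(q \right)} = \frac{5 - q}{q}$
$\sqrt{H{\left(48 \right)} + 456566} = \sqrt{\frac{5 - 48}{48} + 456566} = \sqrt{\frac{1}{48} \left(-43\right) + 456566} = \sqrt{- \frac{43}{48} + 456566} = \sqrt{\frac{21915125}{48}} = \frac{5 \sqrt{2629815}}{12}$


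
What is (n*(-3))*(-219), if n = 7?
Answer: 4599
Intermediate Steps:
(n*(-3))*(-219) = (7*(-3))*(-219) = -21*(-219) = 4599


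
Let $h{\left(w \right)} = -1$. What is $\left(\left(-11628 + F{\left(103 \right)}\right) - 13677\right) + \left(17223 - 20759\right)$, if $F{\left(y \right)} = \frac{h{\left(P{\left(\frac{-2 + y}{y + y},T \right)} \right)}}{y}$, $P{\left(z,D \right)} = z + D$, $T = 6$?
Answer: $- \frac{2970624}{103} \approx -28841.0$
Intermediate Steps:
$P{\left(z,D \right)} = D + z$
$F{\left(y \right)} = - \frac{1}{y}$
$\left(\left(-11628 + F{\left(103 \right)}\right) - 13677\right) + \left(17223 - 20759\right) = \left(\left(-11628 - \frac{1}{103}\right) - 13677\right) + \left(17223 - 20759\right) = \left(\left(-11628 - \frac{1}{103}\right) - 13677\right) - 3536 = \left(- \frac{1197685}{103} - 13677\right) - 3536 = - \frac{2606416}{103} - 3536 = - \frac{2970624}{103}$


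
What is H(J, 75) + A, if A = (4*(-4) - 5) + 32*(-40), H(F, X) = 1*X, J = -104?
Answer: -1226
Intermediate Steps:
H(F, X) = X
A = -1301 (A = (-16 - 5) - 1280 = -21 - 1280 = -1301)
H(J, 75) + A = 75 - 1301 = -1226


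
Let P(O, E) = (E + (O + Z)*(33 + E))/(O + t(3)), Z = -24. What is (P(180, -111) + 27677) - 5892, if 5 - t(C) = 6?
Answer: 3887236/179 ≈ 21716.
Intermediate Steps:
t(C) = -1 (t(C) = 5 - 1*6 = 5 - 6 = -1)
P(O, E) = (E + (-24 + O)*(33 + E))/(-1 + O) (P(O, E) = (E + (O - 24)*(33 + E))/(O - 1) = (E + (-24 + O)*(33 + E))/(-1 + O))
(P(180, -111) + 27677) - 5892 = ((-792 - 23*(-111) + 33*180 - 111*180)/(-1 + 180) + 27677) - 5892 = ((-792 + 2553 + 5940 - 19980)/179 + 27677) - 5892 = ((1/179)*(-12279) + 27677) - 5892 = (-12279/179 + 27677) - 5892 = 4941904/179 - 5892 = 3887236/179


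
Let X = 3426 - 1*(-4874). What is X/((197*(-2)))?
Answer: -4150/197 ≈ -21.066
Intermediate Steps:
X = 8300 (X = 3426 + 4874 = 8300)
X/((197*(-2))) = 8300/((197*(-2))) = 8300/(-394) = 8300*(-1/394) = -4150/197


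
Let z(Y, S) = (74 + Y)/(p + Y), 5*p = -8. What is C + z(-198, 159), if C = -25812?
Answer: -12879878/499 ≈ -25811.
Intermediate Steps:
p = -8/5 (p = (⅕)*(-8) = -8/5 ≈ -1.6000)
z(Y, S) = (74 + Y)/(-8/5 + Y)
C + z(-198, 159) = -25812 + 5*(74 - 198)/(-8 + 5*(-198)) = -25812 + 5*(-124)/(-8 - 990) = -25812 + 5*(-124)/(-998) = -25812 + 5*(-1/998)*(-124) = -25812 + 310/499 = -12879878/499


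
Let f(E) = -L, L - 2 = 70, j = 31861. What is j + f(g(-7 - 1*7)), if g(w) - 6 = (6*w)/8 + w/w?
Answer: 31789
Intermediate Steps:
L = 72 (L = 2 + 70 = 72)
g(w) = 7 + 3*w/4 (g(w) = 6 + ((6*w)/8 + w/w) = 6 + ((6*w)*(⅛) + 1) = 6 + (3*w/4 + 1) = 6 + (1 + 3*w/4) = 7 + 3*w/4)
f(E) = -72 (f(E) = -1*72 = -72)
j + f(g(-7 - 1*7)) = 31861 - 72 = 31789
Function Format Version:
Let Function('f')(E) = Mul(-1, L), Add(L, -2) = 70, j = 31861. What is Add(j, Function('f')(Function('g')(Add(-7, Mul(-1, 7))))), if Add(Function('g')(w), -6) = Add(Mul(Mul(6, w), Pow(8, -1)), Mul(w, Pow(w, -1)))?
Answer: 31789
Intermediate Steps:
L = 72 (L = Add(2, 70) = 72)
Function('g')(w) = Add(7, Mul(Rational(3, 4), w)) (Function('g')(w) = Add(6, Add(Mul(Mul(6, w), Pow(8, -1)), Mul(w, Pow(w, -1)))) = Add(6, Add(Mul(Mul(6, w), Rational(1, 8)), 1)) = Add(6, Add(Mul(Rational(3, 4), w), 1)) = Add(6, Add(1, Mul(Rational(3, 4), w))) = Add(7, Mul(Rational(3, 4), w)))
Function('f')(E) = -72 (Function('f')(E) = Mul(-1, 72) = -72)
Add(j, Function('f')(Function('g')(Add(-7, Mul(-1, 7))))) = Add(31861, -72) = 31789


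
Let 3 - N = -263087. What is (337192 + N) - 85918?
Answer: 514364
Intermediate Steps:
N = 263090 (N = 3 - 1*(-263087) = 3 + 263087 = 263090)
(337192 + N) - 85918 = (337192 + 263090) - 85918 = 600282 - 85918 = 514364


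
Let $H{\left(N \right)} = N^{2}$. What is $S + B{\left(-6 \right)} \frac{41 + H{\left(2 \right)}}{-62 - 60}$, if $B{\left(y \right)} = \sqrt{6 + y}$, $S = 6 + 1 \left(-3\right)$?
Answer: $3$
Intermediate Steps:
$S = 3$ ($S = 6 - 3 = 3$)
$S + B{\left(-6 \right)} \frac{41 + H{\left(2 \right)}}{-62 - 60} = 3 + \sqrt{6 - 6} \frac{41 + 2^{2}}{-62 - 60} = 3 + \sqrt{0} \frac{41 + 4}{-122} = 3 + 0 \cdot 45 \left(- \frac{1}{122}\right) = 3 + 0 \left(- \frac{45}{122}\right) = 3 + 0 = 3$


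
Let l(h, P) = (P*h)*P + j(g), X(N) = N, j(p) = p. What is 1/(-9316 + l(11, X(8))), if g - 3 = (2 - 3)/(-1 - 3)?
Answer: -4/34435 ≈ -0.00011616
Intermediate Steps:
g = 13/4 (g = 3 + (2 - 3)/(-1 - 3) = 3 - 1/(-4) = 3 - 1*(-¼) = 3 + ¼ = 13/4 ≈ 3.2500)
l(h, P) = 13/4 + h*P² (l(h, P) = (P*h)*P + 13/4 = h*P² + 13/4 = 13/4 + h*P²)
1/(-9316 + l(11, X(8))) = 1/(-9316 + (13/4 + 11*8²)) = 1/(-9316 + (13/4 + 11*64)) = 1/(-9316 + (13/4 + 704)) = 1/(-9316 + 2829/4) = 1/(-34435/4) = -4/34435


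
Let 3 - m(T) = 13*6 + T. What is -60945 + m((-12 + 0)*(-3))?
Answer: -61056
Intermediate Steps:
m(T) = -75 - T (m(T) = 3 - (13*6 + T) = 3 - (78 + T) = 3 + (-78 - T) = -75 - T)
-60945 + m((-12 + 0)*(-3)) = -60945 + (-75 - (-12 + 0)*(-3)) = -60945 + (-75 - (-12)*(-3)) = -60945 + (-75 - 1*36) = -60945 + (-75 - 36) = -60945 - 111 = -61056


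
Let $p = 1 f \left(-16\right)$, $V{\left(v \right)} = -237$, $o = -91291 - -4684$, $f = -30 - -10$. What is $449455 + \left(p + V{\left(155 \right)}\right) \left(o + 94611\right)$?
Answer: $1113787$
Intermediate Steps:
$f = -20$ ($f = -30 + 10 = -20$)
$o = -86607$ ($o = -91291 + 4684 = -86607$)
$p = 320$ ($p = 1 \left(-20\right) \left(-16\right) = \left(-20\right) \left(-16\right) = 320$)
$449455 + \left(p + V{\left(155 \right)}\right) \left(o + 94611\right) = 449455 + \left(320 - 237\right) \left(-86607 + 94611\right) = 449455 + 83 \cdot 8004 = 449455 + 664332 = 1113787$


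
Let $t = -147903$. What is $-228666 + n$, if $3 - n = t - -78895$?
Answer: $-159655$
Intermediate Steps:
$n = 69011$ ($n = 3 - \left(-147903 - -78895\right) = 3 - \left(-147903 + 78895\right) = 3 - -69008 = 3 + 69008 = 69011$)
$-228666 + n = -228666 + 69011 = -159655$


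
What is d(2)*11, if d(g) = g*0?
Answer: 0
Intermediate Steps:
d(g) = 0
d(2)*11 = 0*11 = 0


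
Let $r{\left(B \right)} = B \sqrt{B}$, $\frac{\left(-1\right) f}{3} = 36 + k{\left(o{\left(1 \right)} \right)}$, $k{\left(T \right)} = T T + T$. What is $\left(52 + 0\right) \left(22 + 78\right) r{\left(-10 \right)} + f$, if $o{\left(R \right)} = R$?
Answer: $-114 - 52000 i \sqrt{10} \approx -114.0 - 1.6444 \cdot 10^{5} i$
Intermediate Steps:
$k{\left(T \right)} = T + T^{2}$ ($k{\left(T \right)} = T^{2} + T = T + T^{2}$)
$f = -114$ ($f = - 3 \left(36 + 1 \left(1 + 1\right)\right) = - 3 \left(36 + 1 \cdot 2\right) = - 3 \left(36 + 2\right) = \left(-3\right) 38 = -114$)
$r{\left(B \right)} = B^{\frac{3}{2}}$
$\left(52 + 0\right) \left(22 + 78\right) r{\left(-10 \right)} + f = \left(52 + 0\right) \left(22 + 78\right) \left(-10\right)^{\frac{3}{2}} - 114 = 52 \cdot 100 \left(- 10 i \sqrt{10}\right) - 114 = 5200 \left(- 10 i \sqrt{10}\right) - 114 = - 52000 i \sqrt{10} - 114 = -114 - 52000 i \sqrt{10}$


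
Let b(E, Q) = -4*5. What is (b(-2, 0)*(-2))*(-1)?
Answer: -40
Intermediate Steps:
b(E, Q) = -20
(b(-2, 0)*(-2))*(-1) = -20*(-2)*(-1) = 40*(-1) = -40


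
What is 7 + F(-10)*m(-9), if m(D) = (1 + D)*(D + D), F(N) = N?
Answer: -1433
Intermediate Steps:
m(D) = 2*D*(1 + D) (m(D) = (1 + D)*(2*D) = 2*D*(1 + D))
7 + F(-10)*m(-9) = 7 - 20*(-9)*(1 - 9) = 7 - 20*(-9)*(-8) = 7 - 10*144 = 7 - 1440 = -1433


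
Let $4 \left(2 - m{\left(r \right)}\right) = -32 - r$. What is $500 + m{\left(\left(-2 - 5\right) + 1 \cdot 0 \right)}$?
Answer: $\frac{2033}{4} \approx 508.25$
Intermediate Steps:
$m{\left(r \right)} = 10 + \frac{r}{4}$ ($m{\left(r \right)} = 2 - \frac{-32 - r}{4} = 2 + \left(8 + \frac{r}{4}\right) = 10 + \frac{r}{4}$)
$500 + m{\left(\left(-2 - 5\right) + 1 \cdot 0 \right)} = 500 + \left(10 + \frac{\left(-2 - 5\right) + 1 \cdot 0}{4}\right) = 500 + \left(10 + \frac{\left(-2 - 5\right) + 0}{4}\right) = 500 + \left(10 + \frac{-7 + 0}{4}\right) = 500 + \left(10 + \frac{1}{4} \left(-7\right)\right) = 500 + \left(10 - \frac{7}{4}\right) = 500 + \frac{33}{4} = \frac{2033}{4}$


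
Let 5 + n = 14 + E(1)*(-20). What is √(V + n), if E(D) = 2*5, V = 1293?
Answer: √1102 ≈ 33.196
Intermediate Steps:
E(D) = 10
n = -191 (n = -5 + (14 + 10*(-20)) = -5 + (14 - 200) = -5 - 186 = -191)
√(V + n) = √(1293 - 191) = √1102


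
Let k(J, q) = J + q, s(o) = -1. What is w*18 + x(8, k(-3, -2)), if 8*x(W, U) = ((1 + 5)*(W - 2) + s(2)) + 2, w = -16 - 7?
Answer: -3275/8 ≈ -409.38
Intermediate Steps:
w = -23
x(W, U) = -11/8 + 3*W/4 (x(W, U) = (((1 + 5)*(W - 2) - 1) + 2)/8 = ((6*(-2 + W) - 1) + 2)/8 = (((-12 + 6*W) - 1) + 2)/8 = ((-13 + 6*W) + 2)/8 = (-11 + 6*W)/8 = -11/8 + 3*W/4)
w*18 + x(8, k(-3, -2)) = -23*18 + (-11/8 + (¾)*8) = -414 + (-11/8 + 6) = -414 + 37/8 = -3275/8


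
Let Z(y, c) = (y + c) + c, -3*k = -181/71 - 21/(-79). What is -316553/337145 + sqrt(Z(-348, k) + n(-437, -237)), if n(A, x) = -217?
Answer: -316553/337145 + I*sqrt(159547539453)/16827 ≈ -0.93892 + 23.738*I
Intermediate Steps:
k = 12808/16827 (k = -(-181/71 - 21/(-79))/3 = -(-181*1/71 - 21*(-1/79))/3 = -(-181/71 + 21/79)/3 = -1/3*(-12808/5609) = 12808/16827 ≈ 0.76116)
Z(y, c) = y + 2*c (Z(y, c) = (c + y) + c = y + 2*c)
-316553/337145 + sqrt(Z(-348, k) + n(-437, -237)) = -316553/337145 + sqrt((-348 + 2*(12808/16827)) - 217) = -316553*1/337145 + sqrt((-348 + 25616/16827) - 217) = -316553/337145 + sqrt(-5830180/16827 - 217) = -316553/337145 + sqrt(-9481639/16827) = -316553/337145 + I*sqrt(159547539453)/16827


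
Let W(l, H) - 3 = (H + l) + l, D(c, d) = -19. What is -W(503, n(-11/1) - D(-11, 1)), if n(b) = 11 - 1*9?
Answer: -1030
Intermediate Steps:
n(b) = 2 (n(b) = 11 - 9 = 2)
W(l, H) = 3 + H + 2*l (W(l, H) = 3 + ((H + l) + l) = 3 + (H + 2*l) = 3 + H + 2*l)
-W(503, n(-11/1) - D(-11, 1)) = -(3 + (2 - 1*(-19)) + 2*503) = -(3 + (2 + 19) + 1006) = -(3 + 21 + 1006) = -1*1030 = -1030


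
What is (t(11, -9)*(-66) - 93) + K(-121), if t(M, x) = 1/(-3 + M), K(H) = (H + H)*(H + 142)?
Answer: -20733/4 ≈ -5183.3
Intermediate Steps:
K(H) = 2*H*(142 + H) (K(H) = (2*H)*(142 + H) = 2*H*(142 + H))
(t(11, -9)*(-66) - 93) + K(-121) = (-66/(-3 + 11) - 93) + 2*(-121)*(142 - 121) = (-66/8 - 93) + 2*(-121)*21 = ((⅛)*(-66) - 93) - 5082 = (-33/4 - 93) - 5082 = -405/4 - 5082 = -20733/4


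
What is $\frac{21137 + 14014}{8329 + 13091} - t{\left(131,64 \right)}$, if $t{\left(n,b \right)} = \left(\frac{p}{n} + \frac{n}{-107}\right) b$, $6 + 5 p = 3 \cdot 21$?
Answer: $\frac{7448727941}{100081380} \approx 74.427$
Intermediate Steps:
$p = \frac{57}{5}$ ($p = - \frac{6}{5} + \frac{3 \cdot 21}{5} = - \frac{6}{5} + \frac{1}{5} \cdot 63 = - \frac{6}{5} + \frac{63}{5} = \frac{57}{5} \approx 11.4$)
$t{\left(n,b \right)} = b \left(- \frac{n}{107} + \frac{57}{5 n}\right)$ ($t{\left(n,b \right)} = \left(\frac{57}{5 n} + \frac{n}{-107}\right) b = \left(\frac{57}{5 n} + n \left(- \frac{1}{107}\right)\right) b = \left(\frac{57}{5 n} - \frac{n}{107}\right) b = \left(- \frac{n}{107} + \frac{57}{5 n}\right) b = b \left(- \frac{n}{107} + \frac{57}{5 n}\right)$)
$\frac{21137 + 14014}{8329 + 13091} - t{\left(131,64 \right)} = \frac{21137 + 14014}{8329 + 13091} - \frac{1}{535} \cdot 64 \cdot \frac{1}{131} \left(6099 - 5 \cdot 131^{2}\right) = \frac{35151}{21420} - \frac{1}{535} \cdot 64 \cdot \frac{1}{131} \left(6099 - 85805\right) = 35151 \cdot \frac{1}{21420} - \frac{1}{535} \cdot 64 \cdot \frac{1}{131} \left(6099 - 85805\right) = \frac{11717}{7140} - \frac{1}{535} \cdot 64 \cdot \frac{1}{131} \left(-79706\right) = \frac{11717}{7140} - - \frac{5101184}{70085} = \frac{11717}{7140} + \frac{5101184}{70085} = \frac{7448727941}{100081380}$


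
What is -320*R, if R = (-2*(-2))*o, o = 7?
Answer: -8960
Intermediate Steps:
R = 28 (R = -2*(-2)*7 = 4*7 = 28)
-320*R = -320*28 = -8960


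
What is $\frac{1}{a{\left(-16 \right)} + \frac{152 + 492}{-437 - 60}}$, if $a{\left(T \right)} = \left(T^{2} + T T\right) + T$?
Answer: $\frac{71}{35124} \approx 0.0020214$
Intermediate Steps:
$a{\left(T \right)} = T + 2 T^{2}$ ($a{\left(T \right)} = \left(T^{2} + T^{2}\right) + T = 2 T^{2} + T = T + 2 T^{2}$)
$\frac{1}{a{\left(-16 \right)} + \frac{152 + 492}{-437 - 60}} = \frac{1}{- 16 \left(1 + 2 \left(-16\right)\right) + \frac{152 + 492}{-437 - 60}} = \frac{1}{- 16 \left(1 - 32\right) + \frac{644}{-437 - 60}} = \frac{1}{\left(-16\right) \left(-31\right) + \frac{644}{-437 - 60}} = \frac{1}{496 + \frac{644}{-497}} = \frac{1}{496 + 644 \left(- \frac{1}{497}\right)} = \frac{1}{496 - \frac{92}{71}} = \frac{1}{\frac{35124}{71}} = \frac{71}{35124}$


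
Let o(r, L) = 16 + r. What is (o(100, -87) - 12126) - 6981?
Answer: -18991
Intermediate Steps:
(o(100, -87) - 12126) - 6981 = ((16 + 100) - 12126) - 6981 = (116 - 12126) - 6981 = -12010 - 6981 = -18991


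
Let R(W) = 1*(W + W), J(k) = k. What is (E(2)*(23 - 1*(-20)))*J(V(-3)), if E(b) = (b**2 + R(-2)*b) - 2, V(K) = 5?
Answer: -1290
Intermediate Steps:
R(W) = 2*W (R(W) = 1*(2*W) = 2*W)
E(b) = -2 + b**2 - 4*b (E(b) = (b**2 + (2*(-2))*b) - 2 = (b**2 - 4*b) - 2 = -2 + b**2 - 4*b)
(E(2)*(23 - 1*(-20)))*J(V(-3)) = ((-2 + 2**2 - 4*2)*(23 - 1*(-20)))*5 = ((-2 + 4 - 8)*(23 + 20))*5 = -6*43*5 = -258*5 = -1290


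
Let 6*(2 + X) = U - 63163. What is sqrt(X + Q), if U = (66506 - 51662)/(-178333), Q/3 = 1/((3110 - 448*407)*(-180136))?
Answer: I*sqrt(269312217608480528018532439852045)/159930296284308 ≈ 102.61*I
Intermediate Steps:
Q = 1/10761684912 (Q = 3*(1/((3110 - 448*407)*(-180136))) = 3*(-1/180136/(3110 - 182336)) = 3*(-1/180136/(-179226)) = 3*(-1/179226*(-1/180136)) = 3*(1/32285054736) = 1/10761684912 ≈ 9.2922e-11)
U = -14844/178333 (U = 14844*(-1/178333) = -14844/178333 ≈ -0.083238)
X = -11266202119/1069998 (X = -2 + (-14844/178333 - 63163)/6 = -2 + (1/6)*(-11264062123/178333) = -2 - 11264062123/1069998 = -11266202119/1069998 ≈ -10529.)
sqrt(X + Q) = sqrt(-11266202119/1069998 + 1/10761684912) = sqrt(-20207219559930609755/1919163555411696) = I*sqrt(269312217608480528018532439852045)/159930296284308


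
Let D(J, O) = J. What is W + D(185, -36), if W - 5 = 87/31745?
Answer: 6031637/31745 ≈ 190.00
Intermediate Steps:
W = 158812/31745 (W = 5 + 87/31745 = 158812/31745 ≈ 5.0027)
W + D(185, -36) = 158812/31745 + 185 = 6031637/31745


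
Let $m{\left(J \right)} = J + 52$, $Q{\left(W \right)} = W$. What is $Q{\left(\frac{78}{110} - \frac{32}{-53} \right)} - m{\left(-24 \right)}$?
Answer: $- \frac{77793}{2915} \approx -26.687$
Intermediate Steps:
$m{\left(J \right)} = 52 + J$
$Q{\left(\frac{78}{110} - \frac{32}{-53} \right)} - m{\left(-24 \right)} = \left(\frac{78}{110} - \frac{32}{-53}\right) - \left(52 - 24\right) = \left(78 \cdot \frac{1}{110} - - \frac{32}{53}\right) - 28 = \left(\frac{39}{55} + \frac{32}{53}\right) - 28 = \frac{3827}{2915} - 28 = - \frac{77793}{2915}$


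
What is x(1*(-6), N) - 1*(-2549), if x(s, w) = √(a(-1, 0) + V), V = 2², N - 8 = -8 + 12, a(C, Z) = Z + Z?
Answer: 2551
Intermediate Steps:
a(C, Z) = 2*Z
N = 12 (N = 8 + (-8 + 12) = 8 + 4 = 12)
V = 4
x(s, w) = 2 (x(s, w) = √(2*0 + 4) = √(0 + 4) = √4 = 2)
x(1*(-6), N) - 1*(-2549) = 2 - 1*(-2549) = 2 + 2549 = 2551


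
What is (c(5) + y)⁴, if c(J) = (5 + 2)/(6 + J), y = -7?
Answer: 24010000/14641 ≈ 1639.9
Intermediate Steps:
c(J) = 7/(6 + J)
(c(5) + y)⁴ = (7/(6 + 5) - 7)⁴ = (7/11 - 7)⁴ = (-70/11)⁴ = 24010000/14641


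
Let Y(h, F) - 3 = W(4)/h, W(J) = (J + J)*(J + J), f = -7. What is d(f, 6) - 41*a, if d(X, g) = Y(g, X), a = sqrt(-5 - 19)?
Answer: 41/3 - 82*I*sqrt(6) ≈ 13.667 - 200.86*I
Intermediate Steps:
a = 2*I*sqrt(6) (a = sqrt(-24) = 2*I*sqrt(6) ≈ 4.899*I)
W(J) = 4*J**2 (W(J) = (2*J)*(2*J) = 4*J**2)
Y(h, F) = 3 + 64/h (Y(h, F) = 3 + (4*4**2)/h = 3 + (4*16)/h = 3 + 64/h)
d(X, g) = 3 + 64/g
d(f, 6) - 41*a = (3 + 64/6) - 82*I*sqrt(6) = (3 + 64*(1/6)) - 82*I*sqrt(6) = (3 + 32/3) - 82*I*sqrt(6) = 41/3 - 82*I*sqrt(6)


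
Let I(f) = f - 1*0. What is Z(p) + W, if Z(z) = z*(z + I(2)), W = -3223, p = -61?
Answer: 376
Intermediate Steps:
I(f) = f (I(f) = f + 0 = f)
Z(z) = z*(2 + z) (Z(z) = z*(z + 2) = z*(2 + z))
Z(p) + W = -61*(2 - 61) - 3223 = -61*(-59) - 3223 = 3599 - 3223 = 376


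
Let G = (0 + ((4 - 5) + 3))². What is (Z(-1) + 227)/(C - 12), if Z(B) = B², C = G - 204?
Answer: -57/53 ≈ -1.0755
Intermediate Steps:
G = 4 (G = (0 + (-1 + 3))² = (0 + 2)² = 2² = 4)
C = -200 (C = 4 - 204 = -200)
(Z(-1) + 227)/(C - 12) = ((-1)² + 227)/(-200 - 12) = (1 + 227)/(-212) = 228*(-1/212) = -57/53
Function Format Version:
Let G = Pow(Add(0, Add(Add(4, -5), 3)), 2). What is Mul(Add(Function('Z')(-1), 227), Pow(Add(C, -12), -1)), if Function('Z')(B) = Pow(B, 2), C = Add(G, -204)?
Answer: Rational(-57, 53) ≈ -1.0755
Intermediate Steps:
G = 4 (G = Pow(Add(0, Add(-1, 3)), 2) = Pow(Add(0, 2), 2) = Pow(2, 2) = 4)
C = -200 (C = Add(4, -204) = -200)
Mul(Add(Function('Z')(-1), 227), Pow(Add(C, -12), -1)) = Mul(Add(Pow(-1, 2), 227), Pow(Add(-200, -12), -1)) = Mul(Add(1, 227), Pow(-212, -1)) = Mul(228, Rational(-1, 212)) = Rational(-57, 53)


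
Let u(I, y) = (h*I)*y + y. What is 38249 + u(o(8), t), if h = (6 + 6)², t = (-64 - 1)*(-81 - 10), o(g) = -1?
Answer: -807596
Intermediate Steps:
t = 5915 (t = -65*(-91) = 5915)
h = 144 (h = 12² = 144)
u(I, y) = y + 144*I*y (u(I, y) = (144*I)*y + y = 144*I*y + y = y + 144*I*y)
38249 + u(o(8), t) = 38249 + 5915*(1 + 144*(-1)) = 38249 + 5915*(1 - 144) = 38249 + 5915*(-143) = 38249 - 845845 = -807596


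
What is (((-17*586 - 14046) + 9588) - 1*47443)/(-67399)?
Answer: 61863/67399 ≈ 0.91786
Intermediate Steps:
(((-17*586 - 14046) + 9588) - 1*47443)/(-67399) = (((-9962 - 14046) + 9588) - 47443)*(-1/67399) = ((-24008 + 9588) - 47443)*(-1/67399) = (-14420 - 47443)*(-1/67399) = -61863*(-1/67399) = 61863/67399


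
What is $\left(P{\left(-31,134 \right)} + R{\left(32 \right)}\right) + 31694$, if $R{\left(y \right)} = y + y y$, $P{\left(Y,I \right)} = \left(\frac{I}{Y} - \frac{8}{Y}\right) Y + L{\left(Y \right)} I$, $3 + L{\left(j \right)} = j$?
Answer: $28320$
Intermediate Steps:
$L{\left(j \right)} = -3 + j$
$P{\left(Y,I \right)} = I \left(-3 + Y\right) + Y \left(- \frac{8}{Y} + \frac{I}{Y}\right)$ ($P{\left(Y,I \right)} = \left(\frac{I}{Y} - \frac{8}{Y}\right) Y + \left(-3 + Y\right) I = \left(- \frac{8}{Y} + \frac{I}{Y}\right) Y + I \left(-3 + Y\right) = Y \left(- \frac{8}{Y} + \frac{I}{Y}\right) + I \left(-3 + Y\right) = I \left(-3 + Y\right) + Y \left(- \frac{8}{Y} + \frac{I}{Y}\right)$)
$R{\left(y \right)} = y + y^{2}$
$\left(P{\left(-31,134 \right)} + R{\left(32 \right)}\right) + 31694 = \left(\left(-8 + 134 + 134 \left(-3 - 31\right)\right) + 32 \left(1 + 32\right)\right) + 31694 = \left(\left(-8 + 134 + 134 \left(-34\right)\right) + 32 \cdot 33\right) + 31694 = \left(\left(-8 + 134 - 4556\right) + 1056\right) + 31694 = \left(-4430 + 1056\right) + 31694 = -3374 + 31694 = 28320$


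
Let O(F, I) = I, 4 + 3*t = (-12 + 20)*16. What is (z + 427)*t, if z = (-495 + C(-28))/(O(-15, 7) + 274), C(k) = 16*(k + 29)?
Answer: 4939664/281 ≈ 17579.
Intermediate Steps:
C(k) = 464 + 16*k (C(k) = 16*(29 + k) = 464 + 16*k)
t = 124/3 (t = -4/3 + ((-12 + 20)*16)/3 = -4/3 + (8*16)/3 = -4/3 + (⅓)*128 = -4/3 + 128/3 = 124/3 ≈ 41.333)
z = -479/281 (z = (-495 + (464 + 16*(-28)))/(7 + 274) = (-495 + (464 - 448))/281 = (-495 + 16)*(1/281) = -479*1/281 = -479/281 ≈ -1.7046)
(z + 427)*t = (-479/281 + 427)*(124/3) = (119508/281)*(124/3) = 4939664/281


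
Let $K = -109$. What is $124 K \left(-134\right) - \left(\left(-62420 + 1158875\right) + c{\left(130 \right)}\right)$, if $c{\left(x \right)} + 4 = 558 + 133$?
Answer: $714002$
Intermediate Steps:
$c{\left(x \right)} = 687$ ($c{\left(x \right)} = -4 + \left(558 + 133\right) = -4 + 691 = 687$)
$124 K \left(-134\right) - \left(\left(-62420 + 1158875\right) + c{\left(130 \right)}\right) = 124 \left(-109\right) \left(-134\right) - \left(\left(-62420 + 1158875\right) + 687\right) = \left(-13516\right) \left(-134\right) - \left(1096455 + 687\right) = 1811144 - 1097142 = 714002$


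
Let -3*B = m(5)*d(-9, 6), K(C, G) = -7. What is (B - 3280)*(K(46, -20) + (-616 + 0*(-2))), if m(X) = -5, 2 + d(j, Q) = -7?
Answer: 2052785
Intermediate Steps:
d(j, Q) = -9 (d(j, Q) = -2 - 7 = -9)
B = -15 (B = -(-5)*(-9)/3 = -⅓*45 = -15)
(B - 3280)*(K(46, -20) + (-616 + 0*(-2))) = (-15 - 3280)*(-7 + (-616 + 0*(-2))) = -3295*(-7 + (-616 + 0)) = -3295*(-7 - 616) = -3295*(-623) = 2052785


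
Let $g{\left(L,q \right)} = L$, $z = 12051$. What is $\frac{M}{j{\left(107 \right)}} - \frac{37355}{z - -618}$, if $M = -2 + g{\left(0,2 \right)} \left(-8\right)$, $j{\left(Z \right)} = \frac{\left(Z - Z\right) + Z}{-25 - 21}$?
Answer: $- \frac{2831437}{1355583} \approx -2.0887$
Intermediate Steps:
$j{\left(Z \right)} = - \frac{Z}{46}$ ($j{\left(Z \right)} = \frac{0 + Z}{-46} = Z \left(- \frac{1}{46}\right) = - \frac{Z}{46}$)
$M = -2$ ($M = -2 + 0 \left(-8\right) = -2 + 0 = -2$)
$\frac{M}{j{\left(107 \right)}} - \frac{37355}{z - -618} = - \frac{2}{\left(- \frac{1}{46}\right) 107} - \frac{37355}{12051 - -618} = - \frac{2}{- \frac{107}{46}} - \frac{37355}{12051 + 618} = \left(-2\right) \left(- \frac{46}{107}\right) - \frac{37355}{12669} = \frac{92}{107} - \frac{37355}{12669} = - \frac{2831437}{1355583}$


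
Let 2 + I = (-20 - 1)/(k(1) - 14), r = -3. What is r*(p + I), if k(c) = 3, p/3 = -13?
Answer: 1290/11 ≈ 117.27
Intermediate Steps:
p = -39 (p = 3*(-13) = -39)
I = -1/11 (I = -2 + (-20 - 1)/(3 - 14) = -2 - 21/(-11) = -2 - 21*(-1/11) = -2 + 21/11 = -1/11 ≈ -0.090909)
r*(p + I) = -3*(-39 - 1/11) = -3*(-430/11) = 1290/11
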